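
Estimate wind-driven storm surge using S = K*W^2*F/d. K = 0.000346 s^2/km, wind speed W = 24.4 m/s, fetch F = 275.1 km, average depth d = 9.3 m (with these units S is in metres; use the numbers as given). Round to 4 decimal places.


S = K * W^2 * F / d
W^2 = 24.4^2 = 595.36
S = 0.000346 * 595.36 * 275.1 / 9.3
Numerator = 0.000346 * 595.36 * 275.1 = 56.669103
S = 56.669103 / 9.3 = 6.0935 m

6.0935


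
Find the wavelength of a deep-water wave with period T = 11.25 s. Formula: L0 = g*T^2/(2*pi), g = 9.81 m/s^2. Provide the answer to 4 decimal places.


L0 = g * T^2 / (2 * pi)
L0 = 9.81 * 11.25^2 / (2 * pi)
L0 = 9.81 * 126.5625 / 6.28319
L0 = 1241.5781 / 6.28319
L0 = 197.6033 m

197.6033


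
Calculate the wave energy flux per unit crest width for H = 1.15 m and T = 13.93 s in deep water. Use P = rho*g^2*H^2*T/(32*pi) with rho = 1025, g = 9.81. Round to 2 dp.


P = rho * g^2 * H^2 * T / (32 * pi)
P = 1025 * 9.81^2 * 1.15^2 * 13.93 / (32 * pi)
P = 1025 * 96.2361 * 1.3225 * 13.93 / 100.53096
P = 18076.27 W/m

18076.27


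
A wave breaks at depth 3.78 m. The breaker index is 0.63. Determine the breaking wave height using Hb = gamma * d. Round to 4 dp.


Hb = gamma * d
Hb = 0.63 * 3.78
Hb = 2.3814 m

2.3814


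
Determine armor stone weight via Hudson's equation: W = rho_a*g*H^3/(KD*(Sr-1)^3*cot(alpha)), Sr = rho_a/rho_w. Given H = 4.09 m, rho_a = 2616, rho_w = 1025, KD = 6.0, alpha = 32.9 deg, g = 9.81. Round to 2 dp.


Sr = rho_a / rho_w = 2616 / 1025 = 2.552195
(Sr - 1) = 1.552195
(Sr - 1)^3 = 3.739719
cot(32.9) = 1 / tan(32.9) = 1 / 0.646929 = 1.545765
Numerator = 2616 * 9.81 * 4.09^3 = 1755806.5752
Denominator = 6.0 * 3.739719 * 1.545765 = 34.684350
W = 1755806.5752 / 34.684350
W = 50622.44 N

50622.44


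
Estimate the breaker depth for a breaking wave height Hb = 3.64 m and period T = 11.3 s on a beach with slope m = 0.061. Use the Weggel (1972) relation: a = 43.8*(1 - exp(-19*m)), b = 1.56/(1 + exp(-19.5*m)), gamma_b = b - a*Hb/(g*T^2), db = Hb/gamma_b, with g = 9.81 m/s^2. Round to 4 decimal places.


a = 43.8 * (1 - exp(-19 * m))
exp(-19 * 0.061) = exp(-1.1590) = 0.313800
a = 43.8 * (1 - 0.313800) = 30.055568
b = 1.56 / (1 + exp(-19.5 * m))
exp(-19.5 * 0.061) = exp(-1.1895) = 0.304373
b = 1.56 / (1 + 0.304373) = 1.195977
Hb / (g * T^2) = 3.64 / (9.81 * 11.3^2) = 3.64 / 1252.6389 = 0.00290587
gamma_b = b - a * Hb/(g*T^2) = 1.195977 - 30.055568 * 0.00290587 = 1.108639
db = Hb / gamma_b = 3.64 / 1.108639
db = 3.2833 m

3.2833


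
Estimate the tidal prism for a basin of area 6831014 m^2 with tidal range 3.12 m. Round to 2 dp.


Tidal prism = Area * Tidal range
P = 6831014 * 3.12
P = 21312763.68 m^3

21312763.68


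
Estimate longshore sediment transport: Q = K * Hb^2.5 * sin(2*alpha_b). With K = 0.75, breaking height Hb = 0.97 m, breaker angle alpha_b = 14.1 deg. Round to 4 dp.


Q = K * Hb^2.5 * sin(2 * alpha_b)
Hb^2.5 = 0.97^2.5 = 0.926679
sin(2 * 14.1) = sin(28.2) = 0.472551
Q = 0.75 * 0.926679 * 0.472551
Q = 0.3284 m^3/s

0.3284


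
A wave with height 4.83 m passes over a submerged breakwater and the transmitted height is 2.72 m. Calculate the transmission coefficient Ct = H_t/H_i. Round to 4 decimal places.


Ct = H_t / H_i
Ct = 2.72 / 4.83
Ct = 0.5631

0.5631


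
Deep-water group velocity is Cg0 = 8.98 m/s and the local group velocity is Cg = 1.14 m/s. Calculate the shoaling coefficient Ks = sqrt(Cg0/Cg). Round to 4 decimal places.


Ks = sqrt(Cg0 / Cg)
Ks = sqrt(8.98 / 1.14)
Ks = sqrt(7.8772)
Ks = 2.8066

2.8066


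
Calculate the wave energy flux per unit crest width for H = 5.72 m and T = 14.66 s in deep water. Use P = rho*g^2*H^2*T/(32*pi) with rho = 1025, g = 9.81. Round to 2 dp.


P = rho * g^2 * H^2 * T / (32 * pi)
P = 1025 * 9.81^2 * 5.72^2 * 14.66 / (32 * pi)
P = 1025 * 96.2361 * 32.7184 * 14.66 / 100.53096
P = 470639.16 W/m

470639.16


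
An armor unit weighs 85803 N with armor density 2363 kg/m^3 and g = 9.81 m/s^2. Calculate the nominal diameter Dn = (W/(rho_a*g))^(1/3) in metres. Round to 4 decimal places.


V = W / (rho_a * g)
V = 85803 / (2363 * 9.81)
V = 85803 / 23181.03
V = 3.701432 m^3
Dn = V^(1/3) = 3.701432^(1/3)
Dn = 1.5469 m

1.5469


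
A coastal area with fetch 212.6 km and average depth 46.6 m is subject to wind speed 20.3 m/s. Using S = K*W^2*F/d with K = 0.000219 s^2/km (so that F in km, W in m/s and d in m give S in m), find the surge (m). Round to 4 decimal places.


S = K * W^2 * F / d
W^2 = 20.3^2 = 412.09
S = 0.000219 * 412.09 * 212.6 / 46.6
Numerator = 0.000219 * 412.09 * 212.6 = 19.186663
S = 19.186663 / 46.6 = 0.4117 m

0.4117


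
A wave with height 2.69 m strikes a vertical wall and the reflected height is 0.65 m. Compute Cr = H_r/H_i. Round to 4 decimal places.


Cr = H_r / H_i
Cr = 0.65 / 2.69
Cr = 0.2416

0.2416


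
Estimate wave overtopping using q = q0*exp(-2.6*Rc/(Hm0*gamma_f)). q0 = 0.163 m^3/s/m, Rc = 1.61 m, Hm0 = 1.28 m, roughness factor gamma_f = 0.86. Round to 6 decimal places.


q = q0 * exp(-2.6 * Rc / (Hm0 * gamma_f))
Exponent = -2.6 * 1.61 / (1.28 * 0.86)
= -2.6 * 1.61 / 1.1008
= -3.802689
exp(-3.802689) = 0.022311
q = 0.163 * 0.022311
q = 0.003637 m^3/s/m

0.003637


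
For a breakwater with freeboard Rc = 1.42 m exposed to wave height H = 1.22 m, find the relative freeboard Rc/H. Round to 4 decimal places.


Relative freeboard = Rc / H
= 1.42 / 1.22
= 1.1639

1.1639


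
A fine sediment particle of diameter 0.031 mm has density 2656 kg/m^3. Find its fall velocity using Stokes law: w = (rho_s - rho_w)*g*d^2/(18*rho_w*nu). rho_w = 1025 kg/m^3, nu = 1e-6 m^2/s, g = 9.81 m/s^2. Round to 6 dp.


w = (rho_s - rho_w) * g * d^2 / (18 * rho_w * nu)
d = 0.031 mm = 0.000031 m
rho_s - rho_w = 2656 - 1025 = 1631
Numerator = 1631 * 9.81 * (0.000031)^2 = 0.000015376106
Denominator = 18 * 1025 * 1e-6 = 0.018450
w = 0.000833 m/s

0.000833


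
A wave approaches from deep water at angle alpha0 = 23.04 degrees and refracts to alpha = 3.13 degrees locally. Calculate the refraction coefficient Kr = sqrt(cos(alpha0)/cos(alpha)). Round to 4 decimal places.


Kr = sqrt(cos(alpha0) / cos(alpha))
cos(23.04) = 0.920232
cos(3.13) = 0.998508
Kr = sqrt(0.920232 / 0.998508)
Kr = sqrt(0.921607)
Kr = 0.9600

0.9600


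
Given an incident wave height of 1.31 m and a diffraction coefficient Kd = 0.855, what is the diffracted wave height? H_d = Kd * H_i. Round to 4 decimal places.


H_d = Kd * H_i
H_d = 0.855 * 1.31
H_d = 1.1201 m

1.1201


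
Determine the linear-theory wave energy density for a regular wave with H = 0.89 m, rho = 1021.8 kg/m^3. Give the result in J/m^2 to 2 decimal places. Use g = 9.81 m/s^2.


E = (1/8) * rho * g * H^2
E = (1/8) * 1021.8 * 9.81 * 0.89^2
E = 0.125 * 1021.8 * 9.81 * 0.7921
E = 992.49 J/m^2

992.49


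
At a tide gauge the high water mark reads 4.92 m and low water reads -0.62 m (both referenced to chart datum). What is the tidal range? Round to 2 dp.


Tidal range = High water - Low water
Tidal range = 4.92 - (-0.62)
Tidal range = 5.54 m

5.54


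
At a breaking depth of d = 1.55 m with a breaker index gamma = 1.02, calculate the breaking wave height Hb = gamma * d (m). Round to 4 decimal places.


Hb = gamma * d
Hb = 1.02 * 1.55
Hb = 1.5810 m

1.5810


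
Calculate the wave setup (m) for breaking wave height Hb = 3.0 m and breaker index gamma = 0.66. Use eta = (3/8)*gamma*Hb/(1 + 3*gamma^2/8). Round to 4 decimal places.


eta = (3/8) * gamma * Hb / (1 + 3*gamma^2/8)
Numerator = (3/8) * 0.66 * 3.0 = 0.742500
Denominator = 1 + 3*0.66^2/8 = 1 + 0.163350 = 1.163350
eta = 0.742500 / 1.163350
eta = 0.6382 m

0.6382


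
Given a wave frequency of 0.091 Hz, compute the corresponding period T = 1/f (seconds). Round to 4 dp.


T = 1 / f
T = 1 / 0.091
T = 10.9890 s

10.9890


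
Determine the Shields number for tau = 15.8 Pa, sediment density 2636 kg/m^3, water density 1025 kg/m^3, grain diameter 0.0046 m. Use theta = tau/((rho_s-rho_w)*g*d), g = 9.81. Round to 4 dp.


theta = tau / ((rho_s - rho_w) * g * d)
rho_s - rho_w = 2636 - 1025 = 1611
Denominator = 1611 * 9.81 * 0.0046 = 72.697986
theta = 15.8 / 72.697986
theta = 0.2173

0.2173


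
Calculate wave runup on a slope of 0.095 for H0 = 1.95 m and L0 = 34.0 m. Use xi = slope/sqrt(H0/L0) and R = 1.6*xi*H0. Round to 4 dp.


xi = slope / sqrt(H0/L0)
H0/L0 = 1.95/34.0 = 0.057353
sqrt(0.057353) = 0.239485
xi = 0.095 / 0.239485 = 0.396685
R = 1.6 * xi * H0 = 1.6 * 0.396685 * 1.95
R = 1.2377 m

1.2377


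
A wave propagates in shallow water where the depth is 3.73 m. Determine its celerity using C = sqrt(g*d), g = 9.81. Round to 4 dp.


Using the shallow-water approximation:
C = sqrt(g * d) = sqrt(9.81 * 3.73)
C = sqrt(36.5913)
C = 6.0491 m/s

6.0491


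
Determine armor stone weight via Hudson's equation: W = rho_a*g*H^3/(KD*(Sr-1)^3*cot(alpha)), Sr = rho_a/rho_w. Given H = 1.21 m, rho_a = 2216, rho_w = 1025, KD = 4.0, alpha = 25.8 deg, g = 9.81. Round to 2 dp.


Sr = rho_a / rho_w = 2216 / 1025 = 2.161951
(Sr - 1) = 1.161951
(Sr - 1)^3 = 1.568786
cot(25.8) = 1 / tan(25.8) = 1 / 0.483419 = 2.068599
Numerator = 2216 * 9.81 * 1.21^3 = 38511.8937
Denominator = 4.0 * 1.568786 * 2.068599 = 12.980758
W = 38511.8937 / 12.980758
W = 2966.84 N

2966.84


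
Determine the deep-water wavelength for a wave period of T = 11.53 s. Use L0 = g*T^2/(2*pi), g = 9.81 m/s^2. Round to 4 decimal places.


L0 = g * T^2 / (2 * pi)
L0 = 9.81 * 11.53^2 / (2 * pi)
L0 = 9.81 * 132.9409 / 6.28319
L0 = 1304.1502 / 6.28319
L0 = 207.5620 m

207.5620


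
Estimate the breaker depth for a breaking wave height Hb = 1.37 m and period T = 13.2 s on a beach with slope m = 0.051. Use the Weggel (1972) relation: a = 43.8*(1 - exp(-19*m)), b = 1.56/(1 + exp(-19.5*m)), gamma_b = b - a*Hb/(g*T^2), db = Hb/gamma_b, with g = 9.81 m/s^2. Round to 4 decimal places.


a = 43.8 * (1 - exp(-19 * m))
exp(-19 * 0.051) = exp(-0.9690) = 0.379462
a = 43.8 * (1 - 0.379462) = 27.179551
b = 1.56 / (1 + exp(-19.5 * m))
exp(-19.5 * 0.051) = exp(-0.9945) = 0.369908
b = 1.56 / (1 + 0.369908) = 1.138762
Hb / (g * T^2) = 1.37 / (9.81 * 13.2^2) = 1.37 / 1709.2944 = 0.00080150
gamma_b = b - a * Hb/(g*T^2) = 1.138762 - 27.179551 * 0.00080150 = 1.116978
db = Hb / gamma_b = 1.37 / 1.116978
db = 1.2265 m

1.2265


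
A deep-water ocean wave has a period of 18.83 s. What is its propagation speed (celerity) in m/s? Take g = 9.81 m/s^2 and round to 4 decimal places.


We use the deep-water celerity formula:
C = g * T / (2 * pi)
C = 9.81 * 18.83 / (2 * 3.14159...)
C = 184.722300 / 6.283185
C = 29.3995 m/s

29.3995


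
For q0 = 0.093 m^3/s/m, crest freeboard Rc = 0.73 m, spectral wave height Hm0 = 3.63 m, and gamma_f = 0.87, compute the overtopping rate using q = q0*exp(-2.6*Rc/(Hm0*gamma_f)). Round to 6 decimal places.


q = q0 * exp(-2.6 * Rc / (Hm0 * gamma_f))
Exponent = -2.6 * 0.73 / (3.63 * 0.87)
= -2.6 * 0.73 / 3.1581
= -0.600994
exp(-0.600994) = 0.548266
q = 0.093 * 0.548266
q = 0.050989 m^3/s/m

0.050989


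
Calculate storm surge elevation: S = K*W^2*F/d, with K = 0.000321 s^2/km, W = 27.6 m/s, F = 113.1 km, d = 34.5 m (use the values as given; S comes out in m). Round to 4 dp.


S = K * W^2 * F / d
W^2 = 27.6^2 = 761.76
S = 0.000321 * 761.76 * 113.1 / 34.5
Numerator = 0.000321 * 761.76 * 113.1 = 27.655773
S = 27.655773 / 34.5 = 0.8016 m

0.8016


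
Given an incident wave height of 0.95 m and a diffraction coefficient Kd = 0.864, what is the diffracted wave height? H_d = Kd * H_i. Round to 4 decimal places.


H_d = Kd * H_i
H_d = 0.864 * 0.95
H_d = 0.8208 m

0.8208


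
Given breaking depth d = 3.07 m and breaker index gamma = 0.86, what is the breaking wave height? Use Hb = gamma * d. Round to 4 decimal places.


Hb = gamma * d
Hb = 0.86 * 3.07
Hb = 2.6402 m

2.6402


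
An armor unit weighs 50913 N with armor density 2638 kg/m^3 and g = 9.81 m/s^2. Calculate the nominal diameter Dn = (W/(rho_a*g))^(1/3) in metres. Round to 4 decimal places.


V = W / (rho_a * g)
V = 50913 / (2638 * 9.81)
V = 50913 / 25878.78
V = 1.967365 m^3
Dn = V^(1/3) = 1.967365^(1/3)
Dn = 1.2530 m

1.2530


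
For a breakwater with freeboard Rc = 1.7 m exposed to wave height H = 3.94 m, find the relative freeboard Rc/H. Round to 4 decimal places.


Relative freeboard = Rc / H
= 1.7 / 3.94
= 0.4315

0.4315


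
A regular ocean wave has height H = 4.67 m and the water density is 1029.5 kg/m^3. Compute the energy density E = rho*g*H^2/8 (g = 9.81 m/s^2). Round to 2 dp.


E = (1/8) * rho * g * H^2
E = (1/8) * 1029.5 * 9.81 * 4.67^2
E = 0.125 * 1029.5 * 9.81 * 21.8089
E = 27532.09 J/m^2

27532.09


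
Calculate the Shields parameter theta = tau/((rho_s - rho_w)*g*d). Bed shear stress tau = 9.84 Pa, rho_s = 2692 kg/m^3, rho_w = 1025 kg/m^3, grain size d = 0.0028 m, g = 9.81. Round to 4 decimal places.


theta = tau / ((rho_s - rho_w) * g * d)
rho_s - rho_w = 2692 - 1025 = 1667
Denominator = 1667 * 9.81 * 0.0028 = 45.789156
theta = 9.84 / 45.789156
theta = 0.2149

0.2149


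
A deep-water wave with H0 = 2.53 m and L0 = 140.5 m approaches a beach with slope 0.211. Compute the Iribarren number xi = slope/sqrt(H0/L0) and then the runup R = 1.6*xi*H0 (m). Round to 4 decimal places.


xi = slope / sqrt(H0/L0)
H0/L0 = 2.53/140.5 = 0.018007
sqrt(0.018007) = 0.134191
xi = 0.211 / 0.134191 = 1.572390
R = 1.6 * xi * H0 = 1.6 * 1.572390 * 2.53
R = 6.3650 m

6.3650


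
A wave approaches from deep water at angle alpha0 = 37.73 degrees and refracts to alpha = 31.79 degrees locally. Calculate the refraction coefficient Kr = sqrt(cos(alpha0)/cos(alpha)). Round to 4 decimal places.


Kr = sqrt(cos(alpha0) / cos(alpha))
cos(37.73) = 0.790903
cos(31.79) = 0.849985
Kr = sqrt(0.790903 / 0.849985)
Kr = sqrt(0.930491)
Kr = 0.9646

0.9646


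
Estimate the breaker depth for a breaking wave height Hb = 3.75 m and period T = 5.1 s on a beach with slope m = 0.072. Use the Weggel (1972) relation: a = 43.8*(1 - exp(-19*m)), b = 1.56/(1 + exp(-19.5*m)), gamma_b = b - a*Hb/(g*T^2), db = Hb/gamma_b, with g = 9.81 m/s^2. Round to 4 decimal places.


a = 43.8 * (1 - exp(-19 * m))
exp(-19 * 0.072) = exp(-1.3680) = 0.254616
a = 43.8 * (1 - 0.254616) = 32.647833
b = 1.56 / (1 + exp(-19.5 * m))
exp(-19.5 * 0.072) = exp(-1.4040) = 0.245613
b = 1.56 / (1 + 0.245613) = 1.252396
Hb / (g * T^2) = 3.75 / (9.81 * 5.1^2) = 3.75 / 255.1581 = 0.01469677
gamma_b = b - a * Hb/(g*T^2) = 1.252396 - 32.647833 * 0.01469677 = 0.772578
db = Hb / gamma_b = 3.75 / 0.772578
db = 4.8539 m

4.8539


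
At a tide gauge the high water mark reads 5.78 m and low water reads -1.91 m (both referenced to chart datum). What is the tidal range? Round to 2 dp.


Tidal range = High water - Low water
Tidal range = 5.78 - (-1.91)
Tidal range = 7.69 m

7.69


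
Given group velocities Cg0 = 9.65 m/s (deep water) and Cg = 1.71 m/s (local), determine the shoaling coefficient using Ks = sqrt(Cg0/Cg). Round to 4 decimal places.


Ks = sqrt(Cg0 / Cg)
Ks = sqrt(9.65 / 1.71)
Ks = sqrt(5.6433)
Ks = 2.3756

2.3756


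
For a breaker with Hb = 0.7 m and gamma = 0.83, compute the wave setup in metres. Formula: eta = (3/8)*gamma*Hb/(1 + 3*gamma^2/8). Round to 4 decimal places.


eta = (3/8) * gamma * Hb / (1 + 3*gamma^2/8)
Numerator = (3/8) * 0.83 * 0.7 = 0.217875
Denominator = 1 + 3*0.83^2/8 = 1 + 0.258338 = 1.258338
eta = 0.217875 / 1.258338
eta = 0.1731 m

0.1731


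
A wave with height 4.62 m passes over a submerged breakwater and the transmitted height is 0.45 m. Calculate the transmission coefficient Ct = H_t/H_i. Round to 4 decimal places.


Ct = H_t / H_i
Ct = 0.45 / 4.62
Ct = 0.0974

0.0974


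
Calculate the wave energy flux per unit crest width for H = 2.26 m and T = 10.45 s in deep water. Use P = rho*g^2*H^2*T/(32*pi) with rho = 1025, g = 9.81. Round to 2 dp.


P = rho * g^2 * H^2 * T / (32 * pi)
P = 1025 * 9.81^2 * 2.26^2 * 10.45 / (32 * pi)
P = 1025 * 96.2361 * 5.1076 * 10.45 / 100.53096
P = 52371.52 W/m

52371.52


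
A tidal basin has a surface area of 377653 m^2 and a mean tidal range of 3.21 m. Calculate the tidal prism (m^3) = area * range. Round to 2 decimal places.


Tidal prism = Area * Tidal range
P = 377653 * 3.21
P = 1212266.13 m^3

1212266.13


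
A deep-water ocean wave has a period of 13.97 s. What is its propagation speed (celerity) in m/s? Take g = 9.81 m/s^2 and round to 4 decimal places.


We use the deep-water celerity formula:
C = g * T / (2 * pi)
C = 9.81 * 13.97 / (2 * 3.14159...)
C = 137.045700 / 6.283185
C = 21.8115 m/s

21.8115


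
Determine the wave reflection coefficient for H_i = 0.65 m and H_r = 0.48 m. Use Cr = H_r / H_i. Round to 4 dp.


Cr = H_r / H_i
Cr = 0.48 / 0.65
Cr = 0.7385

0.7385


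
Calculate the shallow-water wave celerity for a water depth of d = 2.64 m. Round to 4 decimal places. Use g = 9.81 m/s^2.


Using the shallow-water approximation:
C = sqrt(g * d) = sqrt(9.81 * 2.64)
C = sqrt(25.8984)
C = 5.0890 m/s

5.0890


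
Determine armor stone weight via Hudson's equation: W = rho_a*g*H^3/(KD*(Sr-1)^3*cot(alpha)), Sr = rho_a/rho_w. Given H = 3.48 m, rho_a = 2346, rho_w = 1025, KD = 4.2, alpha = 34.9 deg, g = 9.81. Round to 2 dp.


Sr = rho_a / rho_w = 2346 / 1025 = 2.288780
(Sr - 1) = 1.288780
(Sr - 1)^3 = 2.140607
cot(34.9) = 1 / tan(34.9) = 1 / 0.697610 = 1.433466
Numerator = 2346 * 9.81 * 3.48^3 = 969917.3922
Denominator = 4.2 * 2.140607 * 1.433466 = 12.887648
W = 969917.3922 / 12.887648
W = 75259.46 N

75259.46


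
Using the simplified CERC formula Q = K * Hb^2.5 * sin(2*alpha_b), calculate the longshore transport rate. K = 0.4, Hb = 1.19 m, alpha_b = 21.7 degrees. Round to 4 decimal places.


Q = K * Hb^2.5 * sin(2 * alpha_b)
Hb^2.5 = 1.19^2.5 = 1.544783
sin(2 * 21.7) = sin(43.4) = 0.687088
Q = 0.4 * 1.544783 * 0.687088
Q = 0.4246 m^3/s

0.4246


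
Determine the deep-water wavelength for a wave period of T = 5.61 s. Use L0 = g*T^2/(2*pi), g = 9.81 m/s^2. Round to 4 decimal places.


L0 = g * T^2 / (2 * pi)
L0 = 9.81 * 5.61^2 / (2 * pi)
L0 = 9.81 * 31.4721 / 6.28319
L0 = 308.7413 / 6.28319
L0 = 49.1377 m

49.1377


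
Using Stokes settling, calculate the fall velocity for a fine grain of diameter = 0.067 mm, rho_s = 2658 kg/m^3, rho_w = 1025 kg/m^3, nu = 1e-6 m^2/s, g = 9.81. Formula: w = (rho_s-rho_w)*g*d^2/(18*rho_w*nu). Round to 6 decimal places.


w = (rho_s - rho_w) * g * d^2 / (18 * rho_w * nu)
d = 0.067 mm = 0.000067 m
rho_s - rho_w = 2658 - 1025 = 1633
Numerator = 1633 * 9.81 * (0.000067)^2 = 0.000071912568
Denominator = 18 * 1025 * 1e-6 = 0.018450
w = 0.003898 m/s

0.003898


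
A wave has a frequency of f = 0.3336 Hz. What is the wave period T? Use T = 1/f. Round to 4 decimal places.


T = 1 / f
T = 1 / 0.3336
T = 2.9976 s

2.9976


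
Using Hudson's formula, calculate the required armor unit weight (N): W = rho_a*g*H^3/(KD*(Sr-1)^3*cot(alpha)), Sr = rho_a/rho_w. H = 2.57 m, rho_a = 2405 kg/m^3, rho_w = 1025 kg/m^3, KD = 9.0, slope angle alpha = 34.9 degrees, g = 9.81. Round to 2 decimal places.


Sr = rho_a / rho_w = 2405 / 1025 = 2.346341
(Sr - 1) = 1.346341
(Sr - 1)^3 = 2.440426
cot(34.9) = 1 / tan(34.9) = 1 / 0.697610 = 1.433466
Numerator = 2405 * 9.81 * 2.57^3 = 400482.4214
Denominator = 9.0 * 2.440426 * 1.433466 = 31.484419
W = 400482.4214 / 31.484419
W = 12720.02 N

12720.02


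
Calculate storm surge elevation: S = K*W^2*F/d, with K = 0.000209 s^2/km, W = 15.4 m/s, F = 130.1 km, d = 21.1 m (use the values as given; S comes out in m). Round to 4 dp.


S = K * W^2 * F / d
W^2 = 15.4^2 = 237.16
S = 0.000209 * 237.16 * 130.1 / 21.1
Numerator = 0.000209 * 237.16 * 130.1 = 6.448594
S = 6.448594 / 21.1 = 0.3056 m

0.3056


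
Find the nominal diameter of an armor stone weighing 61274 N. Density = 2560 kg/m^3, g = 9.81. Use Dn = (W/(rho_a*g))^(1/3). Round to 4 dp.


V = W / (rho_a * g)
V = 61274 / (2560 * 9.81)
V = 61274 / 25113.60
V = 2.439873 m^3
Dn = V^(1/3) = 2.439873^(1/3)
Dn = 1.3462 m

1.3462


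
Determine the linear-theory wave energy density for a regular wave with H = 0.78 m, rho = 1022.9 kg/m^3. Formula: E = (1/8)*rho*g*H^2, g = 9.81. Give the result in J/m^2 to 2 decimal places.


E = (1/8) * rho * g * H^2
E = (1/8) * 1022.9 * 9.81 * 0.78^2
E = 0.125 * 1022.9 * 9.81 * 0.6084
E = 763.14 J/m^2

763.14


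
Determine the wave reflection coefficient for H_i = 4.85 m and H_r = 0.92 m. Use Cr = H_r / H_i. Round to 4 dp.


Cr = H_r / H_i
Cr = 0.92 / 4.85
Cr = 0.1897

0.1897


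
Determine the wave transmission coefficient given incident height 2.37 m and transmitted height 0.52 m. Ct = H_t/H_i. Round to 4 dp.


Ct = H_t / H_i
Ct = 0.52 / 2.37
Ct = 0.2194

0.2194


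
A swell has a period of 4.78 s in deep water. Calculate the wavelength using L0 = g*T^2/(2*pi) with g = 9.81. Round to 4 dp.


L0 = g * T^2 / (2 * pi)
L0 = 9.81 * 4.78^2 / (2 * pi)
L0 = 9.81 * 22.8484 / 6.28319
L0 = 224.1428 / 6.28319
L0 = 35.6734 m

35.6734


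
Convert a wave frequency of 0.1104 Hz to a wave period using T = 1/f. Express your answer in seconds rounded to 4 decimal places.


T = 1 / f
T = 1 / 0.1104
T = 9.0580 s

9.0580


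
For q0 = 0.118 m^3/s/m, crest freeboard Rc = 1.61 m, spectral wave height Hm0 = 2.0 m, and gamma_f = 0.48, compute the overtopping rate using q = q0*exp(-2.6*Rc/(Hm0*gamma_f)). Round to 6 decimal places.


q = q0 * exp(-2.6 * Rc / (Hm0 * gamma_f))
Exponent = -2.6 * 1.61 / (2.0 * 0.48)
= -2.6 * 1.61 / 0.9600
= -4.360417
exp(-4.360417) = 0.012773
q = 0.118 * 0.012773
q = 0.001507 m^3/s/m

0.001507


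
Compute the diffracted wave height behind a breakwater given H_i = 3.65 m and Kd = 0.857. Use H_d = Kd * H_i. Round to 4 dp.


H_d = Kd * H_i
H_d = 0.857 * 3.65
H_d = 3.1281 m

3.1281


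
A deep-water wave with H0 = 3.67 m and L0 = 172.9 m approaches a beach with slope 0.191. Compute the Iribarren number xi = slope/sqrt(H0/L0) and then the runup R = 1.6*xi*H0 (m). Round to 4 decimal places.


xi = slope / sqrt(H0/L0)
H0/L0 = 3.67/172.9 = 0.021226
sqrt(0.021226) = 0.145692
xi = 0.191 / 0.145692 = 1.310985
R = 1.6 * xi * H0 = 1.6 * 1.310985 * 3.67
R = 7.6981 m

7.6981


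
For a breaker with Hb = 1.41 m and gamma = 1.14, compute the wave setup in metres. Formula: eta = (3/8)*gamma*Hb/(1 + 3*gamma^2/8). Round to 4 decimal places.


eta = (3/8) * gamma * Hb / (1 + 3*gamma^2/8)
Numerator = (3/8) * 1.14 * 1.41 = 0.602775
Denominator = 1 + 3*1.14^2/8 = 1 + 0.487350 = 1.487350
eta = 0.602775 / 1.487350
eta = 0.4053 m

0.4053


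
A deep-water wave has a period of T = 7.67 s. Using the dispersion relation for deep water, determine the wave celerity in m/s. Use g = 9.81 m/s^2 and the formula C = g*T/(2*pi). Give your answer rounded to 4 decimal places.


We use the deep-water celerity formula:
C = g * T / (2 * pi)
C = 9.81 * 7.67 / (2 * 3.14159...)
C = 75.242700 / 6.283185
C = 11.9752 m/s

11.9752


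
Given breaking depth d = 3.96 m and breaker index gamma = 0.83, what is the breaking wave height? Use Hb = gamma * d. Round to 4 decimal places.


Hb = gamma * d
Hb = 0.83 * 3.96
Hb = 3.2868 m

3.2868


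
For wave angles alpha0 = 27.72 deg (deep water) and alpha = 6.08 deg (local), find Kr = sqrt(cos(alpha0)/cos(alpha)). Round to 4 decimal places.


Kr = sqrt(cos(alpha0) / cos(alpha))
cos(27.72) = 0.885231
cos(6.08) = 0.994375
Kr = sqrt(0.885231 / 0.994375)
Kr = sqrt(0.890239)
Kr = 0.9435

0.9435


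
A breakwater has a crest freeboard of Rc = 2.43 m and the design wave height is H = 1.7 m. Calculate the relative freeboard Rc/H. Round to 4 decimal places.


Relative freeboard = Rc / H
= 2.43 / 1.7
= 1.4294

1.4294


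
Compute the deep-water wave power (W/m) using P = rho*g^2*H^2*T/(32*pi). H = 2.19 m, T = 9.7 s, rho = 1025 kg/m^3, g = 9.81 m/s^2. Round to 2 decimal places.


P = rho * g^2 * H^2 * T / (32 * pi)
P = 1025 * 9.81^2 * 2.19^2 * 9.7 / (32 * pi)
P = 1025 * 96.2361 * 4.7961 * 9.7 / 100.53096
P = 45648.03 W/m

45648.03


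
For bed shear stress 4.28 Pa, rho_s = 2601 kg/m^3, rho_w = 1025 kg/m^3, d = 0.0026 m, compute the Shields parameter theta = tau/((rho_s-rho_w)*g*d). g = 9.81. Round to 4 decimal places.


theta = tau / ((rho_s - rho_w) * g * d)
rho_s - rho_w = 2601 - 1025 = 1576
Denominator = 1576 * 9.81 * 0.0026 = 40.197456
theta = 4.28 / 40.197456
theta = 0.1065

0.1065


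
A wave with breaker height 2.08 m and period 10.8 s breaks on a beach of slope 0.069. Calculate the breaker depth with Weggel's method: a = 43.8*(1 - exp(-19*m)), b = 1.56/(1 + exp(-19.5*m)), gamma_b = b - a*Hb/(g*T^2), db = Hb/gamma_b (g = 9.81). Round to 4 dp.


a = 43.8 * (1 - exp(-19 * m))
exp(-19 * 0.069) = exp(-1.3110) = 0.269550
a = 43.8 * (1 - 0.269550) = 31.993694
b = 1.56 / (1 + exp(-19.5 * m))
exp(-19.5 * 0.069) = exp(-1.3455) = 0.260409
b = 1.56 / (1 + 0.260409) = 1.237693
Hb / (g * T^2) = 2.08 / (9.81 * 10.8^2) = 2.08 / 1144.2384 = 0.00181780
gamma_b = b - a * Hb/(g*T^2) = 1.237693 - 31.993694 * 0.00181780 = 1.179535
db = Hb / gamma_b = 2.08 / 1.179535
db = 1.7634 m

1.7634


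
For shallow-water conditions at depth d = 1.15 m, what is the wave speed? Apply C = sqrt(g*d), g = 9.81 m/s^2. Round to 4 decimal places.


Using the shallow-water approximation:
C = sqrt(g * d) = sqrt(9.81 * 1.15)
C = sqrt(11.2815)
C = 3.3588 m/s

3.3588


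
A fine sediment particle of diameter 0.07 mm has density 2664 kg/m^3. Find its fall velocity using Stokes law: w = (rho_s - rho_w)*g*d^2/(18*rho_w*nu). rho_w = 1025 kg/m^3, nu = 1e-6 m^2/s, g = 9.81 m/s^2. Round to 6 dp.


w = (rho_s - rho_w) * g * d^2 / (18 * rho_w * nu)
d = 0.07 mm = 0.000070 m
rho_s - rho_w = 2664 - 1025 = 1639
Numerator = 1639 * 9.81 * (0.000070)^2 = 0.000078785091
Denominator = 18 * 1025 * 1e-6 = 0.018450
w = 0.004270 m/s

0.004270


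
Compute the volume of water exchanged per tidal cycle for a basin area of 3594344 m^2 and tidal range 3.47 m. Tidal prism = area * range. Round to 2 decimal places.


Tidal prism = Area * Tidal range
P = 3594344 * 3.47
P = 12472373.68 m^3

12472373.68


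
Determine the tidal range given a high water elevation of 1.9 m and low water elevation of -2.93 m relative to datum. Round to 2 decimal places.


Tidal range = High water - Low water
Tidal range = 1.9 - (-2.93)
Tidal range = 4.83 m

4.83


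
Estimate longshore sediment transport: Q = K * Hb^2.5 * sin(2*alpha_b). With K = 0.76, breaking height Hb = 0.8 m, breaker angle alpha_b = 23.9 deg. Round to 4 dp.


Q = K * Hb^2.5 * sin(2 * alpha_b)
Hb^2.5 = 0.8^2.5 = 0.572433
sin(2 * 23.9) = sin(47.8) = 0.740805
Q = 0.76 * 0.572433 * 0.740805
Q = 0.3223 m^3/s

0.3223


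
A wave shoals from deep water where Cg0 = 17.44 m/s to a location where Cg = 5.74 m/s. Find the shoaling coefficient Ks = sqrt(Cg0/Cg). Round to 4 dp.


Ks = sqrt(Cg0 / Cg)
Ks = sqrt(17.44 / 5.74)
Ks = sqrt(3.0383)
Ks = 1.7431

1.7431


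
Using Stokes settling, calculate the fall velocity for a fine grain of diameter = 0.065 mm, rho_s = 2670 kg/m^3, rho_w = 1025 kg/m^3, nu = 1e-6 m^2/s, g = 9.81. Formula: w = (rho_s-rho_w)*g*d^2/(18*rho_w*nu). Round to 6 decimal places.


w = (rho_s - rho_w) * g * d^2 / (18 * rho_w * nu)
d = 0.065 mm = 0.000065 m
rho_s - rho_w = 2670 - 1025 = 1645
Numerator = 1645 * 9.81 * (0.000065)^2 = 0.000068180726
Denominator = 18 * 1025 * 1e-6 = 0.018450
w = 0.003695 m/s

0.003695


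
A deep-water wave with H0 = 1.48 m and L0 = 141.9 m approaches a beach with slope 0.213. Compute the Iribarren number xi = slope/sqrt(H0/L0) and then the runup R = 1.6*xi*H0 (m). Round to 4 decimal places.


xi = slope / sqrt(H0/L0)
H0/L0 = 1.48/141.9 = 0.010430
sqrt(0.010430) = 0.102127
xi = 0.213 / 0.102127 = 2.085643
R = 1.6 * xi * H0 = 1.6 * 2.085643 * 1.48
R = 4.9388 m

4.9388


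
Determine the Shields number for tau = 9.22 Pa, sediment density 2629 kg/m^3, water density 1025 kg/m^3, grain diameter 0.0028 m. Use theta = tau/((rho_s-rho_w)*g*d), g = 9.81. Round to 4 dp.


theta = tau / ((rho_s - rho_w) * g * d)
rho_s - rho_w = 2629 - 1025 = 1604
Denominator = 1604 * 9.81 * 0.0028 = 44.058672
theta = 9.22 / 44.058672
theta = 0.2093

0.2093


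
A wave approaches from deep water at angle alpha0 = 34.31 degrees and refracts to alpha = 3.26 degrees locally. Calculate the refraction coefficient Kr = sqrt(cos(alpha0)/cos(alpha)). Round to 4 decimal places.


Kr = sqrt(cos(alpha0) / cos(alpha))
cos(34.31) = 0.826000
cos(3.26) = 0.998382
Kr = sqrt(0.826000 / 0.998382)
Kr = sqrt(0.827339)
Kr = 0.9096

0.9096


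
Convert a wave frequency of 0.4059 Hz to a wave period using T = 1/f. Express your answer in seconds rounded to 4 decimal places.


T = 1 / f
T = 1 / 0.4059
T = 2.4637 s

2.4637


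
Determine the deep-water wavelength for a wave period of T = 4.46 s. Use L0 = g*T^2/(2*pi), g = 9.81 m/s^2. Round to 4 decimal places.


L0 = g * T^2 / (2 * pi)
L0 = 9.81 * 4.46^2 / (2 * pi)
L0 = 9.81 * 19.8916 / 6.28319
L0 = 195.1366 / 6.28319
L0 = 31.0570 m

31.0570


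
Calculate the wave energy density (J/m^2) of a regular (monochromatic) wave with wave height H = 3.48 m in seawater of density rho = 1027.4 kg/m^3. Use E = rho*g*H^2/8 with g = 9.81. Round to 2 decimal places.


E = (1/8) * rho * g * H^2
E = (1/8) * 1027.4 * 9.81 * 3.48^2
E = 0.125 * 1027.4 * 9.81 * 12.1104
E = 15257.28 J/m^2

15257.28


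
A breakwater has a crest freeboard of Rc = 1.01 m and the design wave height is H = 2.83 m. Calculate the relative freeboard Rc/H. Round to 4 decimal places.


Relative freeboard = Rc / H
= 1.01 / 2.83
= 0.3569

0.3569


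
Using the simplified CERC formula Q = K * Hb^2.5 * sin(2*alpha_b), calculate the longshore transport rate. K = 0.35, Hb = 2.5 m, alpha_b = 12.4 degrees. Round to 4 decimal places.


Q = K * Hb^2.5 * sin(2 * alpha_b)
Hb^2.5 = 2.5^2.5 = 9.882118
sin(2 * 12.4) = sin(24.8) = 0.419452
Q = 0.35 * 9.882118 * 0.419452
Q = 1.4508 m^3/s

1.4508


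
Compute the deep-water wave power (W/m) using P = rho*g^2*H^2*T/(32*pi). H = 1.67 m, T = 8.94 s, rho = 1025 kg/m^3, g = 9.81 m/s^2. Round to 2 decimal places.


P = rho * g^2 * H^2 * T / (32 * pi)
P = 1025 * 9.81^2 * 1.67^2 * 8.94 / (32 * pi)
P = 1025 * 96.2361 * 2.7889 * 8.94 / 100.53096
P = 24464.28 W/m

24464.28


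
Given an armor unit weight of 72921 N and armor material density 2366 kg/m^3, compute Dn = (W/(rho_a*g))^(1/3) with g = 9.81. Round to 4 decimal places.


V = W / (rho_a * g)
V = 72921 / (2366 * 9.81)
V = 72921 / 23210.46
V = 3.141730 m^3
Dn = V^(1/3) = 3.141730^(1/3)
Dn = 1.4646 m

1.4646


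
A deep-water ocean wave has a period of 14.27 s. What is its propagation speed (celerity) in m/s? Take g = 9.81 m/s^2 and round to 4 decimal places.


We use the deep-water celerity formula:
C = g * T / (2 * pi)
C = 9.81 * 14.27 / (2 * 3.14159...)
C = 139.988700 / 6.283185
C = 22.2799 m/s

22.2799


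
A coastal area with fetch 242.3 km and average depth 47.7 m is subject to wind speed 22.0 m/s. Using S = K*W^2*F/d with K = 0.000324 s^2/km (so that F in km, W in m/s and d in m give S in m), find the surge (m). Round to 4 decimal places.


S = K * W^2 * F / d
W^2 = 22.0^2 = 484.00
S = 0.000324 * 484.00 * 242.3 / 47.7
Numerator = 0.000324 * 484.00 * 242.3 = 37.996517
S = 37.996517 / 47.7 = 0.7966 m

0.7966


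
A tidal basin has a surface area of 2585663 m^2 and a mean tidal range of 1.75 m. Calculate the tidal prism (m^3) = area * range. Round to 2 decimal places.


Tidal prism = Area * Tidal range
P = 2585663 * 1.75
P = 4524910.25 m^3

4524910.25


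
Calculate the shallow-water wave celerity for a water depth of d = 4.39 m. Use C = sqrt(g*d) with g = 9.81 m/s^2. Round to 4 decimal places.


Using the shallow-water approximation:
C = sqrt(g * d) = sqrt(9.81 * 4.39)
C = sqrt(43.0659)
C = 6.5625 m/s

6.5625


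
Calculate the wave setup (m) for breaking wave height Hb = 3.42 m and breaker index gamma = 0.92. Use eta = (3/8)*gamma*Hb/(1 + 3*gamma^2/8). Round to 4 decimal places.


eta = (3/8) * gamma * Hb / (1 + 3*gamma^2/8)
Numerator = (3/8) * 0.92 * 3.42 = 1.179900
Denominator = 1 + 3*0.92^2/8 = 1 + 0.317400 = 1.317400
eta = 1.179900 / 1.317400
eta = 0.8956 m

0.8956


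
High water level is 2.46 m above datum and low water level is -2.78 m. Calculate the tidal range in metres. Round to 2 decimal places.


Tidal range = High water - Low water
Tidal range = 2.46 - (-2.78)
Tidal range = 5.24 m

5.24


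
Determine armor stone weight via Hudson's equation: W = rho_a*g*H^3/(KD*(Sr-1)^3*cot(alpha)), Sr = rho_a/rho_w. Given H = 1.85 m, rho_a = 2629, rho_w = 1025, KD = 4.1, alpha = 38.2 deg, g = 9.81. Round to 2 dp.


Sr = rho_a / rho_w = 2629 / 1025 = 2.564878
(Sr - 1) = 1.564878
(Sr - 1)^3 = 3.832141
cot(38.2) = 1 / tan(38.2) = 1 / 0.786922 = 1.270773
Numerator = 2629 * 9.81 * 1.85^3 = 163295.7112
Denominator = 4.1 * 3.832141 * 1.270773 = 19.966109
W = 163295.7112 / 19.966109
W = 8178.64 N

8178.64


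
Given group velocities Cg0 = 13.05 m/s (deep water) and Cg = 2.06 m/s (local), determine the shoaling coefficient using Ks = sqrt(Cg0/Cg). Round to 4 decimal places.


Ks = sqrt(Cg0 / Cg)
Ks = sqrt(13.05 / 2.06)
Ks = sqrt(6.3350)
Ks = 2.5169

2.5169


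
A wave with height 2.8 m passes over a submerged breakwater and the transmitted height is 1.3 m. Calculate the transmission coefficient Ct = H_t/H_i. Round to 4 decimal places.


Ct = H_t / H_i
Ct = 1.3 / 2.8
Ct = 0.4643

0.4643


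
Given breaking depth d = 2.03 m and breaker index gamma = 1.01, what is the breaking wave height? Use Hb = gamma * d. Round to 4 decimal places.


Hb = gamma * d
Hb = 1.01 * 2.03
Hb = 2.0503 m

2.0503


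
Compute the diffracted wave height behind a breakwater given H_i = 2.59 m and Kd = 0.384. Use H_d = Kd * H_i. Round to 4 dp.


H_d = Kd * H_i
H_d = 0.384 * 2.59
H_d = 0.9946 m

0.9946


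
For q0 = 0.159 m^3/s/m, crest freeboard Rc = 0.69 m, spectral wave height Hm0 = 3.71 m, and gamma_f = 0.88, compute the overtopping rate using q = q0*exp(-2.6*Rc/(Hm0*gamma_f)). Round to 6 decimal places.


q = q0 * exp(-2.6 * Rc / (Hm0 * gamma_f))
Exponent = -2.6 * 0.69 / (3.71 * 0.88)
= -2.6 * 0.69 / 3.2648
= -0.549498
exp(-0.549498) = 0.577240
q = 0.159 * 0.577240
q = 0.091781 m^3/s/m

0.091781


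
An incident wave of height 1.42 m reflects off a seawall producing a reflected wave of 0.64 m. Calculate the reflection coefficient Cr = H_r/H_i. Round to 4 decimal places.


Cr = H_r / H_i
Cr = 0.64 / 1.42
Cr = 0.4507

0.4507


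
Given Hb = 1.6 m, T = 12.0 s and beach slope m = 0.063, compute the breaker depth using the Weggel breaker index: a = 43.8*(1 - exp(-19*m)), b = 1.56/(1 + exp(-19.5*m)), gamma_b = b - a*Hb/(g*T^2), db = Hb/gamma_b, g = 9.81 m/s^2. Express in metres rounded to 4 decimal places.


a = 43.8 * (1 - exp(-19 * m))
exp(-19 * 0.063) = exp(-1.1970) = 0.302099
a = 43.8 * (1 - 0.302099) = 30.568057
b = 1.56 / (1 + exp(-19.5 * m))
exp(-19.5 * 0.063) = exp(-1.2285) = 0.292731
b = 1.56 / (1 + 0.292731) = 1.206747
Hb / (g * T^2) = 1.6 / (9.81 * 12.0^2) = 1.6 / 1412.6400 = 0.00113263
gamma_b = b - a * Hb/(g*T^2) = 1.206747 - 30.568057 * 0.00113263 = 1.172125
db = Hb / gamma_b = 1.6 / 1.172125
db = 1.3650 m

1.3650


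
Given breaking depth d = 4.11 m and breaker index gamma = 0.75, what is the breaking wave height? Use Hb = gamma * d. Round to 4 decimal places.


Hb = gamma * d
Hb = 0.75 * 4.11
Hb = 3.0825 m

3.0825


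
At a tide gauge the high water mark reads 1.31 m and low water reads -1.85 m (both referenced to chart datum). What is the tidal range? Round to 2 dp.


Tidal range = High water - Low water
Tidal range = 1.31 - (-1.85)
Tidal range = 3.16 m

3.16


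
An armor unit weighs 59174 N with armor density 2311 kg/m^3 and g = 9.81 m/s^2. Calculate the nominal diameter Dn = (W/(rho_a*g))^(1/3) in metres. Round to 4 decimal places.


V = W / (rho_a * g)
V = 59174 / (2311 * 9.81)
V = 59174 / 22670.91
V = 2.610129 m^3
Dn = V^(1/3) = 2.610129^(1/3)
Dn = 1.3769 m

1.3769


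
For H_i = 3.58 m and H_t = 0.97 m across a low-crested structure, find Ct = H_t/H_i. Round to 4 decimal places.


Ct = H_t / H_i
Ct = 0.97 / 3.58
Ct = 0.2709

0.2709


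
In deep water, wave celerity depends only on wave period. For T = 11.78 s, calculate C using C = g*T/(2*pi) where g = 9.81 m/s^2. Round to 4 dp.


We use the deep-water celerity formula:
C = g * T / (2 * pi)
C = 9.81 * 11.78 / (2 * 3.14159...)
C = 115.561800 / 6.283185
C = 18.3922 m/s

18.3922


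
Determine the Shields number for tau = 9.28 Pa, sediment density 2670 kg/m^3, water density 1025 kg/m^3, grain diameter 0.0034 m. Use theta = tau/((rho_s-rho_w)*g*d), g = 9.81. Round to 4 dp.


theta = tau / ((rho_s - rho_w) * g * d)
rho_s - rho_w = 2670 - 1025 = 1645
Denominator = 1645 * 9.81 * 0.0034 = 54.867330
theta = 9.28 / 54.867330
theta = 0.1691

0.1691


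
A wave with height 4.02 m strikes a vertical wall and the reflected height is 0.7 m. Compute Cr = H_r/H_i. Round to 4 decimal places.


Cr = H_r / H_i
Cr = 0.7 / 4.02
Cr = 0.1741

0.1741


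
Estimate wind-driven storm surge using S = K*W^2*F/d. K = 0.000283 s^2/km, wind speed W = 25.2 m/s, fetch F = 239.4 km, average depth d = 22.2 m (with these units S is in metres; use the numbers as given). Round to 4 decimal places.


S = K * W^2 * F / d
W^2 = 25.2^2 = 635.04
S = 0.000283 * 635.04 * 239.4 / 22.2
Numerator = 0.000283 * 635.04 * 239.4 = 43.024087
S = 43.024087 / 22.2 = 1.9380 m

1.9380


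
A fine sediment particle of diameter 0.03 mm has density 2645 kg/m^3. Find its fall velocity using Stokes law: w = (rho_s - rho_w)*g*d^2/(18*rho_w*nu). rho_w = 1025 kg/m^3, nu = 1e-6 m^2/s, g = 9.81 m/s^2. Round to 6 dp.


w = (rho_s - rho_w) * g * d^2 / (18 * rho_w * nu)
d = 0.03 mm = 0.000030 m
rho_s - rho_w = 2645 - 1025 = 1620
Numerator = 1620 * 9.81 * (0.000030)^2 = 0.000014302980
Denominator = 18 * 1025 * 1e-6 = 0.018450
w = 0.000775 m/s

0.000775


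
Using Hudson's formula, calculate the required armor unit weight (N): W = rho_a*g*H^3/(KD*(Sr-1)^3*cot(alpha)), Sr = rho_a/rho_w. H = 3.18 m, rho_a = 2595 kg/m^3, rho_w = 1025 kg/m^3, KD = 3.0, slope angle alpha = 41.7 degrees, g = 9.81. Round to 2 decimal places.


Sr = rho_a / rho_w = 2595 / 1025 = 2.531707
(Sr - 1) = 1.531707
(Sr - 1)^3 = 3.593580
cot(41.7) = 1 / tan(41.7) = 1 / 0.890967 = 1.122375
Numerator = 2595 * 9.81 * 3.18^3 = 818630.1386
Denominator = 3.0 * 3.593580 * 1.122375 = 12.100039
W = 818630.1386 / 12.100039
W = 67655.17 N

67655.17


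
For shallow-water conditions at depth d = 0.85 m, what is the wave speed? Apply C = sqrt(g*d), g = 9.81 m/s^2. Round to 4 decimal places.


Using the shallow-water approximation:
C = sqrt(g * d) = sqrt(9.81 * 0.85)
C = sqrt(8.3385)
C = 2.8876 m/s

2.8876


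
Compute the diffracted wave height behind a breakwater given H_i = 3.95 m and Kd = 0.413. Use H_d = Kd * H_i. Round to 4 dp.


H_d = Kd * H_i
H_d = 0.413 * 3.95
H_d = 1.6314 m

1.6314


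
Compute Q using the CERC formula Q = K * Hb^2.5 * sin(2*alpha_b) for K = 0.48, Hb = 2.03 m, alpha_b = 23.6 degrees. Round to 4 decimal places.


Q = K * Hb^2.5 * sin(2 * alpha_b)
Hb^2.5 = 2.03^2.5 = 5.871379
sin(2 * 23.6) = sin(47.2) = 0.733730
Q = 0.48 * 5.871379 * 0.733730
Q = 2.0678 m^3/s

2.0678


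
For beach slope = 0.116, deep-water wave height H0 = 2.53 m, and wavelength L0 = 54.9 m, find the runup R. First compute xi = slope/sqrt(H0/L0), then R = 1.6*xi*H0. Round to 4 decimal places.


xi = slope / sqrt(H0/L0)
H0/L0 = 2.53/54.9 = 0.046084
sqrt(0.046084) = 0.214671
xi = 0.116 / 0.214671 = 0.540361
R = 1.6 * xi * H0 = 1.6 * 0.540361 * 2.53
R = 2.1874 m

2.1874


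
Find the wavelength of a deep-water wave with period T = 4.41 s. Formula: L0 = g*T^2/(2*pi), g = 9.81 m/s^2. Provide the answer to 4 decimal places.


L0 = g * T^2 / (2 * pi)
L0 = 9.81 * 4.41^2 / (2 * pi)
L0 = 9.81 * 19.4481 / 6.28319
L0 = 190.7859 / 6.28319
L0 = 30.3645 m

30.3645


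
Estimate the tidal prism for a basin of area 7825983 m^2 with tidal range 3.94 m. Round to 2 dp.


Tidal prism = Area * Tidal range
P = 7825983 * 3.94
P = 30834373.02 m^3

30834373.02
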